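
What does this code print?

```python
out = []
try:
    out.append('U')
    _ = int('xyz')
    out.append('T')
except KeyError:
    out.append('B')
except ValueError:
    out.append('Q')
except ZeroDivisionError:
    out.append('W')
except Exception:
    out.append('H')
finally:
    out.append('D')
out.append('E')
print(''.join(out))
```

Execution trace: 'U' (try body) → 'Q' (except ValueError) → 'D' (finally) → 'E' (after the try/except). Output: UQDE

Answer: UQDE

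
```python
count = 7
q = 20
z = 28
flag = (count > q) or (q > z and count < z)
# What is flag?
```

Trace:
`count = 7` → count = 7
`q = 20` → q = 20
`z = 28` → z = 28
`flag = (count > q) or (q > z and count < z)` → flag = False
So flag = False

Answer: False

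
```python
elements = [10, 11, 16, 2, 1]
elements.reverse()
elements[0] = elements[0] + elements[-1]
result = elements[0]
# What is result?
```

Trace:
`elements = [10, 11, 16, 2, 1]` → elements = [10, 11, 16, 2, 1]
`elements.reverse()` → elements = [1, 2, 16, 11, 10]
`elements[0] = elements[0] + elements[-1]` → elements = [11, 2, 16, 11, 10]
`result = elements[0]` → result = 11
So result = 11

Answer: 11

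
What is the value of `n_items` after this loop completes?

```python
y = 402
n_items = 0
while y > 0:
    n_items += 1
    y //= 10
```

Count digits by repeated division by 10
`n_items` takes the values: 0 → 1 → 2 → 3

Answer: 3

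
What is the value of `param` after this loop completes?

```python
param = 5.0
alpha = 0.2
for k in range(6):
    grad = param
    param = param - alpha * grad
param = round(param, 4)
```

Gradient descent: w = 5.0 * (1 - 0.2)^6
`param` takes the values: 5.0 → 4.0 → 3.2 → 2.56 → 2.048 → 1.6384 → 1.31072 → 1.3107

Answer: 1.3107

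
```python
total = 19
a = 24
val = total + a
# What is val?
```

Trace:
`total = 19` → total = 19
`a = 24` → a = 24
`val = total + a` → val = 43
So val = 43

Answer: 43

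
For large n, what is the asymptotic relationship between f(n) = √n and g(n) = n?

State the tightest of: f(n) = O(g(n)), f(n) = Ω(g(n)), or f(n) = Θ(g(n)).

√n vs n: f(n) = O(g(n)) but not Ω(g(n)) — n grows strictly faster than √n.

Answer: f(n) = O(g(n)) but not Ω(g(n)) — n grows strictly faster than √n.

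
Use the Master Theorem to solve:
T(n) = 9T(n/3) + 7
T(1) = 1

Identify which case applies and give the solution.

a=9, b=3, f(n)=7. log_3(9) = 2. Since c=0 < 2, Case 1 applies: T(n) = Θ(n^log_b(a)) = O(n^2).

Answer: O(n^2) - Case 1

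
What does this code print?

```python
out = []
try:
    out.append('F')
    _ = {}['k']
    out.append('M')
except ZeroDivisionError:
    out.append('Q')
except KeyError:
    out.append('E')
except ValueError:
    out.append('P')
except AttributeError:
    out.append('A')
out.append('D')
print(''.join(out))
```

Execution trace: 'F' (try body) → 'E' (except KeyError) → 'D' (after the try/except). Output: FED

Answer: FED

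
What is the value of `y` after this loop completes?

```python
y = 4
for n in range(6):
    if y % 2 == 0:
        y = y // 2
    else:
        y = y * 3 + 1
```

Collatz-style transformation from 4
`y` takes the values: 4 → 2 → 1 → 4 → 2 → 1 → 4

Answer: 4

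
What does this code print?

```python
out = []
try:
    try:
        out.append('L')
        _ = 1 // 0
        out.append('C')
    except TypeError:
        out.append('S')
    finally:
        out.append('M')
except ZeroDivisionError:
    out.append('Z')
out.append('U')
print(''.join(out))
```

Execution trace: 'L' (try body) → 'M' (finally) → 'Z' (outer except ZeroDivisionError) → 'U' (after the try/except). Output: LMZU

Answer: LMZU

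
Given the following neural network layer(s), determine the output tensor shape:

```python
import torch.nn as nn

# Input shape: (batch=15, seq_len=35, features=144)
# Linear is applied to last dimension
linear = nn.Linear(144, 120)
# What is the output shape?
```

Input: (15, 35, 144) -> Output: (15, 35, 120)

Answer: (15, 35, 120)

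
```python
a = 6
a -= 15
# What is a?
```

Trace:
`a = 6` → a = 6
`a -= 15` → a = -9
So a = -9

Answer: -9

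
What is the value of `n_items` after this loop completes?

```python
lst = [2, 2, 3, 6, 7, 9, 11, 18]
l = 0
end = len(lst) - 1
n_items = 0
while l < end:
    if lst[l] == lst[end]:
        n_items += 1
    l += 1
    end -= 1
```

Count matching pairs from ends
`n_items` takes the values: 0

Answer: 0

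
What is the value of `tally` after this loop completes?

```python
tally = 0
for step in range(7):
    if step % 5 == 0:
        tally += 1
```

Count numbers divisible by 5 in range(7)
`tally` takes the values: 0 → 1 → 2

Answer: 2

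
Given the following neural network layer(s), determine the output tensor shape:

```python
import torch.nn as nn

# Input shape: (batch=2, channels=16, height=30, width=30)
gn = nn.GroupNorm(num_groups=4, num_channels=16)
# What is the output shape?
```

Input: (2, 16, 30, 30) -> Output: (2, 16, 30, 30)

Answer: (2, 16, 30, 30)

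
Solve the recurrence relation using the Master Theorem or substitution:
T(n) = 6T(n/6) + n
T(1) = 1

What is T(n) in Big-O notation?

By Master Theorem: a=6, b=6, f(n)=n. Since log_6(6) = 1 and f(n) = Θ(n^1), Case 2 applies. T(n) = O(n log n).

Answer: O(n log n)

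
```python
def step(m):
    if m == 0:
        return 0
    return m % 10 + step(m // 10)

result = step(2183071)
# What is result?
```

Sum of digits of 2183071: 1 + 7 + 0 + 3 + 8 + 1 + 2 = 22

Answer: 22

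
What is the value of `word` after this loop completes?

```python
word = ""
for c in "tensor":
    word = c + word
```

Reverse 'tensor'
`word` takes the values: "" → "t" → "et" → "net" → "snet" → "osnet" → "rosnet"

Answer: "rosnet"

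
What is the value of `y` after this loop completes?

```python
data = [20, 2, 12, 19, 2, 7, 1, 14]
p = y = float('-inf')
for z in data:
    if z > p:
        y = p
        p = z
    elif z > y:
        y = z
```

Second largest (with repeats) in [20, 2, 12, 19, 2, 7, 1, 14]
`y` takes the values: -inf → 2 → 12 → 19

Answer: 19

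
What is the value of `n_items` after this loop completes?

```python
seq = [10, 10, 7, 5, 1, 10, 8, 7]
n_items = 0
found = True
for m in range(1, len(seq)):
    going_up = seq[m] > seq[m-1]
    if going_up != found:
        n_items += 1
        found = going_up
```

Count direction changes in [10, 10, 7, 5, 1, 10, 8, 7]
`n_items` takes the values: 0 → 1 → 2 → 3

Answer: 3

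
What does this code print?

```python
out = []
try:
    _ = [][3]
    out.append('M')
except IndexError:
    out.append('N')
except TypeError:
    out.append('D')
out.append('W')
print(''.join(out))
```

Execution trace: 'N' (except IndexError) → 'W' (after the try/except). Output: NW

Answer: NW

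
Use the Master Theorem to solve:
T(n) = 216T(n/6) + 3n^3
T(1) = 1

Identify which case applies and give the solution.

a=216, b=6, f(n)=3n^3. log_6(216) = 3. Since c=3 = 3, Case 2 applies: T(n) = Θ(n^log_b(a) · log n) = O(n^3 log n).

Answer: O(n^3 log n) - Case 2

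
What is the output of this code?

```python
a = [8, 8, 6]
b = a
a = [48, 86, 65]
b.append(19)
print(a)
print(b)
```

Key concept: rebinding vs mutation: a is rebound to a new list, b still points at the original.
Step by step:
`a = [8, 8, 6]` → a = [8, 8, 6]
`b = a` → b = [8, 8, 6] (same object as a)
`a = [48, 86, 65]` → a = [48, 86, 65]
`b.append(19)` → b = [8, 8, 6, 19]
`print(a)` → prints [48, 86, 65]
`print(b)` → prints [8, 8, 6, 19]

Answer:
[48, 86, 65]
[8, 8, 6, 19]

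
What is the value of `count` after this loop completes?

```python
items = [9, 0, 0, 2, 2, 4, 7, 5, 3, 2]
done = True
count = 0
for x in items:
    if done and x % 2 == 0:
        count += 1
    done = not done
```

Count even values at even positions
`count` takes the values: 0 → 1 → 2

Answer: 2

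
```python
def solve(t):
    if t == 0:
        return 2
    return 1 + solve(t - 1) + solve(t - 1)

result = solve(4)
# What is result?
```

solve(t) = 1 + 2·solve(t-1), solve(0)=2. Closed form: (2+1)·2^4 - 1 = 47.

Answer: 47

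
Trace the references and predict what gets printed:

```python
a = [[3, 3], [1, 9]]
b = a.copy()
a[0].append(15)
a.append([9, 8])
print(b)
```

Key concept: shallow copy with nested lists.
Step by step:
`a = [[3, 3], [1, 9]]` → a = [[3, 3], [1, 9]]
`b = a.copy()` → b = [[3, 3], [1, 9]]
`a[0].append(15)` → a = [[3, 3, 15], [1, 9]]; b = [[3, 3, 15], [1, 9]]
`a.append([9, 8])` → a = [[3, 3, 15], [1, 9], [9, 8]]
`print(b)` → prints [[3, 3, 15], [1, 9]]

Answer: [[3, 3, 15], [1, 9]]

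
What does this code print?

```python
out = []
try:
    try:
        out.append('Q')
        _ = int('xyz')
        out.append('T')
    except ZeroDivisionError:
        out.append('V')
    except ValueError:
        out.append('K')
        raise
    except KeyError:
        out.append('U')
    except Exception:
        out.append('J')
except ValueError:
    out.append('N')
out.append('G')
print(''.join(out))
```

Execution trace: 'Q' (inner try body) → 'K' (inner except ValueError) → 'N' (outer except ValueError) → 'G' (after the try/except). Output: QKNG

Answer: QKNG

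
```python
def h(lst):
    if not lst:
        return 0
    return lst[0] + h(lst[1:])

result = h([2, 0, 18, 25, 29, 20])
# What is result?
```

2 + 0 + 18 + 25 + 29 + 20 + 0 = 94

Answer: 94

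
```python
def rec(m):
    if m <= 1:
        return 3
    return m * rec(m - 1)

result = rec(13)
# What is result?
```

rec(13) = 13 * 12 * 11 * 10 * 9 * 8 * 7 * 6 * 5 * 4 * 3 * 2 * 3 = 18681062400

Answer: 18681062400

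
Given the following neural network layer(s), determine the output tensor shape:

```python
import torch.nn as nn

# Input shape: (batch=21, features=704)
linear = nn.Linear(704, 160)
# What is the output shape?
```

Input: (21, 704) -> Output: (21, 160)

Answer: (21, 160)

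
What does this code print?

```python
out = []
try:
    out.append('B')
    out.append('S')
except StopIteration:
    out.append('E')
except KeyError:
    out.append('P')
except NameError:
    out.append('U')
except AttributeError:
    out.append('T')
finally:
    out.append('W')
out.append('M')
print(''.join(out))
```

Execution trace: 'B' (try body) → 'S' (try body, no exception) → 'W' (finally) → 'M' (after the try/except). Output: BSWM

Answer: BSWM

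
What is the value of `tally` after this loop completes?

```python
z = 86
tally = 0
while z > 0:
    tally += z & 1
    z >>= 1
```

Count set bits in 86 (binary: 0b1010110)
`tally` takes the values: 0 → 1 → 2 → 3 → 4

Answer: 4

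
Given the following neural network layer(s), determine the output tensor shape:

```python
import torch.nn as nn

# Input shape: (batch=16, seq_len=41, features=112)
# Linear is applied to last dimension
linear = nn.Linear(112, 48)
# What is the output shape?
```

Input: (16, 41, 112) -> Output: (16, 41, 48)

Answer: (16, 41, 48)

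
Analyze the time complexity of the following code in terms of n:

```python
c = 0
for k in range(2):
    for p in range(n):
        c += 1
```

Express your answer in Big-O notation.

Each loop level contributes: 1 × n. Multiplying the contributions gives O(n).

Answer: O(n)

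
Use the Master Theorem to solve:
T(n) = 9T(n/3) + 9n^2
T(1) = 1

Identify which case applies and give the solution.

a=9, b=3, f(n)=9n^2. log_3(9) = 2. Since c=2 = 2, Case 2 applies: T(n) = Θ(n^log_b(a) · log n) = O(n^2 log n).

Answer: O(n^2 log n) - Case 2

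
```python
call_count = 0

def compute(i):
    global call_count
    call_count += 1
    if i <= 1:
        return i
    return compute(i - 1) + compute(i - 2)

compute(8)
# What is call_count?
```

Calls(i) = 1 + Calls(i-1) + Calls(i-2); Calls(0)=Calls(1)=1. For i=8 this gives 67.

Answer: 67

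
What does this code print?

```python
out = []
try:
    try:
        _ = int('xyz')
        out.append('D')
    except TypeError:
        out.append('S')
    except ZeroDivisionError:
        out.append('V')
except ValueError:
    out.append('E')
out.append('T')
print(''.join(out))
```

Execution trace: 'E' (outer except ValueError) → 'T' (after the try/except). Output: ET

Answer: ET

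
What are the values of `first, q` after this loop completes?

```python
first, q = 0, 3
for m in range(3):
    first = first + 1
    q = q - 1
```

first goes 0→3, q goes 3→0
`first, q` takes the values: (0, 3) → (1, 3) → (1, 2) → (2, 2) → (2, 1) → (3, 1) → (3, 0)

Answer: 3, 0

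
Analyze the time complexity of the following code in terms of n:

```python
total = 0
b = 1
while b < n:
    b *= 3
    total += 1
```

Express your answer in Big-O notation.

Each loop level contributes: log n. Multiplying the contributions gives O(log n).

Answer: O(log n)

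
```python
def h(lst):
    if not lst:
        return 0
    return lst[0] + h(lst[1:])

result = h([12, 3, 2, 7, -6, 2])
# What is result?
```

12 + 3 + 2 + 7 + (-6) + 2 + 0 = 20

Answer: 20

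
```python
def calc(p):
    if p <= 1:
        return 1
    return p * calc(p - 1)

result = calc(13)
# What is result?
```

calc(13) = 13 * 12 * 11 * 10 * 9 * 8 * 7 * 6 * 5 * 4 * 3 * 2 * 1 = 6227020800

Answer: 6227020800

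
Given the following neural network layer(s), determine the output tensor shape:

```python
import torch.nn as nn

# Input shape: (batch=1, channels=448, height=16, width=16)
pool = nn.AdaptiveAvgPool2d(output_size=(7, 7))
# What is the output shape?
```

Input: (1, 448, 16, 16) -> Output: (1, 448, 7, 7)

Answer: (1, 448, 7, 7)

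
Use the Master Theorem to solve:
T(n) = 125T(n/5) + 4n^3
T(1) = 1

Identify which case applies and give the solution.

a=125, b=5, f(n)=4n^3. log_5(125) = 3. Since c=3 = 3, Case 2 applies: T(n) = Θ(n^log_b(a) · log n) = O(n^3 log n).

Answer: O(n^3 log n) - Case 2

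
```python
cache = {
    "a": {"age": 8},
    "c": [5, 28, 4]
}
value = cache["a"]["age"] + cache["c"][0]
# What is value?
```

Trace:
`cache = { ...` → cache = {'a': {'age': 8}, 'c': [5, 28, 4]}
`value = cache["a"]["age"] + cache["c"][0]` → value = 13
So value = 13

Answer: 13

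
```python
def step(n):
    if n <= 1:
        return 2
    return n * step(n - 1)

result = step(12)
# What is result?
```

step(12) = 12 * 11 * 10 * 9 * 8 * 7 * 6 * 5 * 4 * 3 * 2 * 2 = 958003200

Answer: 958003200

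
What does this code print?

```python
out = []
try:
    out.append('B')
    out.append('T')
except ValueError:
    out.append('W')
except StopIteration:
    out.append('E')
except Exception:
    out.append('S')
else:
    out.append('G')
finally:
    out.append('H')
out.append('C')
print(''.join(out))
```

Execution trace: 'B' (try body) → 'T' (try body, no exception) → 'G' (else) → 'H' (finally) → 'C' (after the try/except). Output: BTGHC

Answer: BTGHC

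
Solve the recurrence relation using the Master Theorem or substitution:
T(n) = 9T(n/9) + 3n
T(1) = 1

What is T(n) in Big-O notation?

By Master Theorem: a=9, b=9, f(n)=3n. Since log_9(9) = 1 and f(n) = Θ(n^1), Case 2 applies. T(n) = O(n log n).

Answer: O(n log n)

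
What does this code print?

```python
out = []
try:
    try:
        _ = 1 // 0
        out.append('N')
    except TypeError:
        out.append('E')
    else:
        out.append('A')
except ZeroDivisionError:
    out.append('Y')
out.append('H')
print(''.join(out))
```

Execution trace: 'Y' (outer except ZeroDivisionError) → 'H' (after the try/except). Output: YH

Answer: YH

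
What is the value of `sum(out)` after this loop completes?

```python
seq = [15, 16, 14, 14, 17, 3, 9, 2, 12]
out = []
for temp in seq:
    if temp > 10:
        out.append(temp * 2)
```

Sum of doubled values > 10
`out` takes the values: [] → [30] → [30, 32] → [30, 32, 28] → [30, 32, 28, 28] → [30, 32, 28, 28, 34] → [30, 32, 28, 28, 34, 24]
So `sum(out)` = 176

Answer: 176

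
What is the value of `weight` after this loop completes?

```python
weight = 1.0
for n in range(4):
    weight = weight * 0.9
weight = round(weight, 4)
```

Exponential decay: 1.0 * 0.9^4
`weight` takes the values: 1.0 → 0.9 → 0.81 → 0.729 → 0.6561

Answer: 0.6561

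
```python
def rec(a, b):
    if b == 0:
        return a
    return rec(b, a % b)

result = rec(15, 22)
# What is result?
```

rec(15, 22) -> rec(22, 15) -> rec(15, 7) -> rec(7, 1) -> rec(1, 0) -> 1

Answer: 1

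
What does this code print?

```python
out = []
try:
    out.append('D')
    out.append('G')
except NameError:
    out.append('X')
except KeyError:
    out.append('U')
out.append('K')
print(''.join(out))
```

Execution trace: 'D' (try body) → 'G' (try body, no exception) → 'K' (after the try/except). Output: DGK

Answer: DGK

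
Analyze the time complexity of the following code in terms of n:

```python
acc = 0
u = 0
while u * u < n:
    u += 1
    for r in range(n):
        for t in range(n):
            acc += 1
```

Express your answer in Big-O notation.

Each loop level contributes: √n × n × n. Multiplying the contributions gives O(n^2√n).

Answer: O(n^2√n)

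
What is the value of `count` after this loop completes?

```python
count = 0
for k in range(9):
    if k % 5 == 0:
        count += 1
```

Count numbers divisible by 5 in range(9)
`count` takes the values: 0 → 1 → 2

Answer: 2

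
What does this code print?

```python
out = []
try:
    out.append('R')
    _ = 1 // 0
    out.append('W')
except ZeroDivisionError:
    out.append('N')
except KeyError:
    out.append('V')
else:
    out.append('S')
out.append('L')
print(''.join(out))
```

Execution trace: 'R' (try body) → 'N' (except ZeroDivisionError) → 'L' (after the try/except). Output: RNL

Answer: RNL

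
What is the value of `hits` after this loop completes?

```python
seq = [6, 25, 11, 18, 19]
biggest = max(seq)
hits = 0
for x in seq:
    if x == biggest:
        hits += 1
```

Count of max value 25 in [6, 25, 11, 18, 19]
`hits` takes the values: 0 → 1

Answer: 1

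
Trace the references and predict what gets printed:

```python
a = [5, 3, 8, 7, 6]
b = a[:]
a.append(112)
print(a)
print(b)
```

Key concept: slice [:] creates copy.
Step by step:
`a = [5, 3, 8, 7, 6]` → a = [5, 3, 8, 7, 6]
`b = a[:]` → b = [5, 3, 8, 7, 6]
`a.append(112)` → a = [5, 3, 8, 7, 6, 112]
`print(a)` → prints [5, 3, 8, 7, 6, 112]
`print(b)` → prints [5, 3, 8, 7, 6]

Answer:
[5, 3, 8, 7, 6, 112]
[5, 3, 8, 7, 6]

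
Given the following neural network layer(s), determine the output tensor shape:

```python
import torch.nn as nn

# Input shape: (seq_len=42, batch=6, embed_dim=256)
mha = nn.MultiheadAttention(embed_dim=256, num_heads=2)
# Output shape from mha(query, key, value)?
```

Input: (42, 6, 256) -> Output: (42, 6, 256)

Answer: (42, 6, 256)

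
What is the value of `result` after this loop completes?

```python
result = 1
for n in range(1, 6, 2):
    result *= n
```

Product of 1, 3, 5, ... up to 5
`result` takes the values: 1 → 3 → 15

Answer: 15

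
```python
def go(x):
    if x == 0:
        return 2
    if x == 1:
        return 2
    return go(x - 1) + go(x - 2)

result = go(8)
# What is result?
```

Build up from base cases: go(0)=2, go(1)=2, go(2)=4, go(3)=6, go(4)=10, go(5)=16, go(6)=26, ..., go(8)=68

Answer: 68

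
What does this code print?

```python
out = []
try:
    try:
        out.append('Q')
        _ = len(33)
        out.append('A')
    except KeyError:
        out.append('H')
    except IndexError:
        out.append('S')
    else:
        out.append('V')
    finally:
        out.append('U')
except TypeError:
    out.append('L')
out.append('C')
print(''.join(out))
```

Execution trace: 'Q' (try body) → 'U' (finally) → 'L' (outer except TypeError) → 'C' (after the try/except). Output: QULC

Answer: QULC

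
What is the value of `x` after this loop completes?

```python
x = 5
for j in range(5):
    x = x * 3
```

Multiply by 3, 5 times: 5 * 3^5 = 1215
`x` takes the values: 5 → 15 → 45 → 135 → 405 → 1215

Answer: 1215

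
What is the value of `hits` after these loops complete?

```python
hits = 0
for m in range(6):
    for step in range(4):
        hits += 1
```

6 * 4 = 24
`hits` takes the values: 0 → 1 → 2 → 3 → 4 → 5 → 6 → 7 → 8 → 9 → 10 → 11 → 12 → 13 → 14 → 15 → 16 → 17 → 18 → 19 → 20 → 21 → 22 → 23 → 24

Answer: 24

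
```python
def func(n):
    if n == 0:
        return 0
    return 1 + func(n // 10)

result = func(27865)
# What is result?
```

Count of digits of 27865: 5

Answer: 5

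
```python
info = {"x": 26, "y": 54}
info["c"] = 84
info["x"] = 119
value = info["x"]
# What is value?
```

Trace:
`info = {"x": 26, "y": 54}` → info = {'x': 26, 'y': 54}
`info["c"] = 84` → info = {'x': 26, 'y': 54, 'c': 84}
`info["x"] = 119` → info = {'x': 119, 'y': 54, 'c': 84}
`value = info["x"]` → value = 119
So value = 119

Answer: 119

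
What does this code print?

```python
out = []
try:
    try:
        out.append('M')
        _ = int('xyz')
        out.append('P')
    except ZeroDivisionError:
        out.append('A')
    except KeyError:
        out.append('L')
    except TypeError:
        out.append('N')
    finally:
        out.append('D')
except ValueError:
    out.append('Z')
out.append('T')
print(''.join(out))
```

Execution trace: 'M' (inner try body) → 'D' (inner finally) → 'Z' (outer except ValueError) → 'T' (after the try/except). Output: MDZT

Answer: MDZT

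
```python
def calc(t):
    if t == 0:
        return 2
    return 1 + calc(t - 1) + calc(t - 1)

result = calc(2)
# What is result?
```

calc(t) = 1 + 2·calc(t-1), calc(0)=2. Closed form: (2+1)·2^2 - 1 = 11.

Answer: 11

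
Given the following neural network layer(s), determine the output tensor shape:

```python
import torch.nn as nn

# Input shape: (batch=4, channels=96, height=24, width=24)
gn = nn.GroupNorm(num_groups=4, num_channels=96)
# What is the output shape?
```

Input: (4, 96, 24, 24) -> Output: (4, 96, 24, 24)

Answer: (4, 96, 24, 24)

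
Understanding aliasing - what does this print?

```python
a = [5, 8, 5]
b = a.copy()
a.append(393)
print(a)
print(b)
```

Key concept: list.copy() creates independent copy.
Step by step:
`a = [5, 8, 5]` → a = [5, 8, 5]
`b = a.copy()` → b = [5, 8, 5]
`a.append(393)` → a = [5, 8, 5, 393]
`print(a)` → prints [5, 8, 5, 393]
`print(b)` → prints [5, 8, 5]

Answer:
[5, 8, 5, 393]
[5, 8, 5]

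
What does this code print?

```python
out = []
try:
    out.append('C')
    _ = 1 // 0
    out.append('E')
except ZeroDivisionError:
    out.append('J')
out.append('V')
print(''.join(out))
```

Execution trace: 'C' (try body) → 'J' (except ZeroDivisionError) → 'V' (after the try/except). Output: CJV

Answer: CJV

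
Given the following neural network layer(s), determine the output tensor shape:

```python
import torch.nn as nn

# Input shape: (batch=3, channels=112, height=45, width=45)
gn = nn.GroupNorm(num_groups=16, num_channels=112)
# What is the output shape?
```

Input: (3, 112, 45, 45) -> Output: (3, 112, 45, 45)

Answer: (3, 112, 45, 45)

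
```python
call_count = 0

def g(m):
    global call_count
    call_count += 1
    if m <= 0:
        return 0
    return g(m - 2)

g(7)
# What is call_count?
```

Linear recursion stepping by 2: 5 calls from m=7 down to ≤0.

Answer: 5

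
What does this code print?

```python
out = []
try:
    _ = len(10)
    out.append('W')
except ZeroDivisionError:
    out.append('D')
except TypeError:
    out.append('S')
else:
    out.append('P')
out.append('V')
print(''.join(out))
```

Execution trace: 'S' (except TypeError) → 'V' (after the try/except). Output: SV

Answer: SV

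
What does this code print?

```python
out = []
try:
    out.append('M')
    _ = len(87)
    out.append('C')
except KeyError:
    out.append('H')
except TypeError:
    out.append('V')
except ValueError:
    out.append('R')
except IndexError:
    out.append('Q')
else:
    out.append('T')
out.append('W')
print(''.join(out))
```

Execution trace: 'M' (try body) → 'V' (except TypeError) → 'W' (after the try/except). Output: MVW

Answer: MVW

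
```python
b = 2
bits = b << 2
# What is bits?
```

Trace:
`b = 2` → b = 2
`bits = b << 2` → bits = 8
So bits = 8

Answer: 8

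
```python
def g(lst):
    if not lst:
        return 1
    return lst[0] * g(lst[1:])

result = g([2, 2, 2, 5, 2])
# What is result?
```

Product over [2, 2, 2, 5, 2] = 2 * 2 * 2 * 5 * 2 = 80

Answer: 80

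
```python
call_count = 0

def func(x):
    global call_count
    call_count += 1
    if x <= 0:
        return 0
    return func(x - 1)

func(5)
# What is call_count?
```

Linear recursion stepping by 1: 6 calls from x=5 down to ≤0.

Answer: 6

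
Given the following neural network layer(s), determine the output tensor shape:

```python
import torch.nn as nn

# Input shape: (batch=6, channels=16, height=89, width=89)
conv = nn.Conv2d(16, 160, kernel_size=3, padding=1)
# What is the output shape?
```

Input: (6, 16, 89, 89) -> Output: (6, 160, 89, 89)

Answer: (6, 160, 89, 89)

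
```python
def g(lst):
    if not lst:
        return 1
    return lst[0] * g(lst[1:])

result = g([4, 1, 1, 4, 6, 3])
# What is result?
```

Product over [4, 1, 1, 4, 6, 3] = 4 * 1 * 1 * 4 * 6 * 3 = 288

Answer: 288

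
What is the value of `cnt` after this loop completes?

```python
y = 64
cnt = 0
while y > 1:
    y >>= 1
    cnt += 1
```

Count right shifts until 1
`cnt` takes the values: 0 → 1 → 2 → 3 → 4 → 5 → 6

Answer: 6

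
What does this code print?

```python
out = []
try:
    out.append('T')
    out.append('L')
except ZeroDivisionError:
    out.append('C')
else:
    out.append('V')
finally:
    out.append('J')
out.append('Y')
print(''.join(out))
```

Execution trace: 'T' (try body) → 'L' (try body, no exception) → 'V' (else) → 'J' (finally) → 'Y' (after the try/except). Output: TLVJY

Answer: TLVJY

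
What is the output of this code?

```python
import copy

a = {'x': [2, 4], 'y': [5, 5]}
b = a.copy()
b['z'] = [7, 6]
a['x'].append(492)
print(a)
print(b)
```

Key concept: shallow copy of dict with mutable values.
Step by step:
`a = {'x': [2, 4], 'y': [5, 5]}` → a = {'x': [2, 4], 'y': [5, 5]}
`b = a.copy()` → b = {'x': [2, 4], 'y': [5, 5]}
`b['z'] = [7, 6]` → b = {'x': [2, 4], 'y': [5, 5], 'z': [7, 6]}
`a['x'].append(492)` → a = {'x': [2, 4, 492], 'y': [5, 5]}; b = {'x': [2, 4, 492], 'y': [5, 5], 'z': [7, 6]}
`print(a)` → prints {'x': [2, 4, 492], 'y': [5, 5]}
`print(b)` → prints {'x': [2, 4, 492], 'y': [5, 5], 'z': [7, 6]}

Answer:
{'x': [2, 4, 492], 'y': [5, 5]}
{'x': [2, 4, 492], 'y': [5, 5], 'z': [7, 6]}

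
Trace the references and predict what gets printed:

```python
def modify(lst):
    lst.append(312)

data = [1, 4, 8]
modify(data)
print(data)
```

Key concept: function modifies passed list.
Step by step:
`data = [1, 4, 8]` → data = [1, 4, 8]
`modify(data)` → data = [1, 4, 8, 312]
`print(data)` → prints [1, 4, 8, 312]

Answer: [1, 4, 8, 312]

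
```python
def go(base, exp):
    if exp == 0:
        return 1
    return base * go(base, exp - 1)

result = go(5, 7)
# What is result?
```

go(5, 7) = 5 * 5 * 5 * 5 * 5 * 5 * 5 = 78125

Answer: 78125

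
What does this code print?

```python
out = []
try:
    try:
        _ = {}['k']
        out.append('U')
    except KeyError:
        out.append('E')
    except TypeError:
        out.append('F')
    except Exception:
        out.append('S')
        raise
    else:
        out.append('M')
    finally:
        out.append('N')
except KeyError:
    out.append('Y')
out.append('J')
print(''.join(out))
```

Execution trace: 'E' (except KeyError) → 'N' (finally) → 'J' (after the try/except). Output: ENJ

Answer: ENJ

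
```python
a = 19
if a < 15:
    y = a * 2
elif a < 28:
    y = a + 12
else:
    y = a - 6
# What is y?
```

Trace:
`a = 19` → a = 19
`if a < 15: ...` → a < 15 is False, a < 28 is True → y = 31
So y = 31

Answer: 31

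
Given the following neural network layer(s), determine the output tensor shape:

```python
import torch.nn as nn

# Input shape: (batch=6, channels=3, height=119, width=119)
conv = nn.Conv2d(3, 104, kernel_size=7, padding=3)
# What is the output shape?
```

Input: (6, 3, 119, 119) -> Output: (6, 104, 119, 119)

Answer: (6, 104, 119, 119)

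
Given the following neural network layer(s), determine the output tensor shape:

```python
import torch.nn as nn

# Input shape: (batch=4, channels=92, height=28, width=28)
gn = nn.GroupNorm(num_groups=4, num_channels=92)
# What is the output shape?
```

Input: (4, 92, 28, 28) -> Output: (4, 92, 28, 28)

Answer: (4, 92, 28, 28)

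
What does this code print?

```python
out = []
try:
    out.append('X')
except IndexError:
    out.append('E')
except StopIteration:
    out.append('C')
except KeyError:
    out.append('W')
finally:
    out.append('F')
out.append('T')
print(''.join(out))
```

Execution trace: 'X' (try body, no exception) → 'F' (finally) → 'T' (after the try/except). Output: XFT

Answer: XFT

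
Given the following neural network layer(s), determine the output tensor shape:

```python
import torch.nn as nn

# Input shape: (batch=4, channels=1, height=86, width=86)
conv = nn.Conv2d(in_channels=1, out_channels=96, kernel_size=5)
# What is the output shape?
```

Input: (4, 1, 86, 86) -> Output: (4, 96, 82, 82)

Answer: (4, 96, 82, 82)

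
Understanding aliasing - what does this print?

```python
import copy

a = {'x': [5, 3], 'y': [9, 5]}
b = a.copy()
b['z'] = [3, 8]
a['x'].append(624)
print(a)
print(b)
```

Key concept: shallow copy of dict with mutable values.
Step by step:
`a = {'x': [5, 3], 'y': [9, 5]}` → a = {'x': [5, 3], 'y': [9, 5]}
`b = a.copy()` → b = {'x': [5, 3], 'y': [9, 5]}
`b['z'] = [3, 8]` → b = {'x': [5, 3], 'y': [9, 5], 'z': [3, 8]}
`a['x'].append(624)` → a = {'x': [5, 3, 624], 'y': [9, 5]}; b = {'x': [5, 3, 624], 'y': [9, 5], 'z': [3, 8]}
`print(a)` → prints {'x': [5, 3, 624], 'y': [9, 5]}
`print(b)` → prints {'x': [5, 3, 624], 'y': [9, 5], 'z': [3, 8]}

Answer:
{'x': [5, 3, 624], 'y': [9, 5]}
{'x': [5, 3, 624], 'y': [9, 5], 'z': [3, 8]}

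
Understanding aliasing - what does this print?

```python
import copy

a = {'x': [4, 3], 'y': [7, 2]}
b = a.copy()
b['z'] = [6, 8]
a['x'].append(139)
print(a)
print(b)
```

Key concept: shallow copy of dict with mutable values.
Step by step:
`a = {'x': [4, 3], 'y': [7, 2]}` → a = {'x': [4, 3], 'y': [7, 2]}
`b = a.copy()` → b = {'x': [4, 3], 'y': [7, 2]}
`b['z'] = [6, 8]` → b = {'x': [4, 3], 'y': [7, 2], 'z': [6, 8]}
`a['x'].append(139)` → a = {'x': [4, 3, 139], 'y': [7, 2]}; b = {'x': [4, 3, 139], 'y': [7, 2], 'z': [6, 8]}
`print(a)` → prints {'x': [4, 3, 139], 'y': [7, 2]}
`print(b)` → prints {'x': [4, 3, 139], 'y': [7, 2], 'z': [6, 8]}

Answer:
{'x': [4, 3, 139], 'y': [7, 2]}
{'x': [4, 3, 139], 'y': [7, 2], 'z': [6, 8]}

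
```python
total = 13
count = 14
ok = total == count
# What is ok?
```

Trace:
`total = 13` → total = 13
`count = 14` → count = 14
`ok = total == count` → ok = False
So ok = False

Answer: False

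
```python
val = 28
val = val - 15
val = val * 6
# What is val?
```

Trace:
`val = 28` → val = 28
`val = val - 15` → val = 13
`val = val * 6` → val = 78
So val = 78

Answer: 78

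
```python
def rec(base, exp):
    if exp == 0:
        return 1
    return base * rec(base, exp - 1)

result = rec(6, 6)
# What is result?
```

rec(6, 6) = 6 * 6 * 6 * 6 * 6 * 6 = 46656

Answer: 46656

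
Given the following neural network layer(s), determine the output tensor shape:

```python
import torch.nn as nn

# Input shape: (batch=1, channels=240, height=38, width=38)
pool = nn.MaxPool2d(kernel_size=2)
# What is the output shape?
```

Input: (1, 240, 38, 38) -> Output: (1, 240, 19, 19)

Answer: (1, 240, 19, 19)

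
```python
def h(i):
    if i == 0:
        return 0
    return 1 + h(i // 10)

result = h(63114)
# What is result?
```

Count of digits of 63114: 5

Answer: 5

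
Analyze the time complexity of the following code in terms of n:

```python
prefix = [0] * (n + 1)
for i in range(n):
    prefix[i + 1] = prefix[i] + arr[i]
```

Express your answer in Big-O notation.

This is Prefix sum computation. Time complexity: O(n).

Answer: O(n)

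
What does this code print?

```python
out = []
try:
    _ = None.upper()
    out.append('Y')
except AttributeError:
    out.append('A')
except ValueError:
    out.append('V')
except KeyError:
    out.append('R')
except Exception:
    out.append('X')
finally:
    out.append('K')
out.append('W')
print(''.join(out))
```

Execution trace: 'A' (except AttributeError) → 'K' (finally) → 'W' (after the try/except). Output: AKW

Answer: AKW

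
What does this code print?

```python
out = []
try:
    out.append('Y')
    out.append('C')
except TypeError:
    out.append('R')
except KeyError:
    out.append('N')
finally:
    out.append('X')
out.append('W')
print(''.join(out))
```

Execution trace: 'Y' (try body) → 'C' (try body, no exception) → 'X' (finally) → 'W' (after the try/except). Output: YCXW

Answer: YCXW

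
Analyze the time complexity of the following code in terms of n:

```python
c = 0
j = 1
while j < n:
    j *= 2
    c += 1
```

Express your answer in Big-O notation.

Each loop level contributes: log n. Multiplying the contributions gives O(log n).

Answer: O(log n)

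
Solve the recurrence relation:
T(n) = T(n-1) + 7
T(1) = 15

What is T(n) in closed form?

Unrolling: T(n) = T(1) + 7·(n-1) = 15 + 7(n-1) = 7n + 8.

Answer: T(n) = 7n + 8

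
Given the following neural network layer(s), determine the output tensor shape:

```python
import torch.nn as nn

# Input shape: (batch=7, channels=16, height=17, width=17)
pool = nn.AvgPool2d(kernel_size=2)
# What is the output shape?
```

Input: (7, 16, 17, 17) -> Output: (7, 16, 8, 8)

Answer: (7, 16, 8, 8)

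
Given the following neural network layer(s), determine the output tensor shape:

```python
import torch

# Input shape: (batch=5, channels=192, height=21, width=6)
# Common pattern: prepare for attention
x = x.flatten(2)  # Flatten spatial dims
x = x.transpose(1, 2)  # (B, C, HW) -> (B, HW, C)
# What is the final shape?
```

Input: (5, 192, 21, 6) -> after flatten(2): (5, 192, 126) -> Output: (5, 126, 192)

Answer: (5, 126, 192)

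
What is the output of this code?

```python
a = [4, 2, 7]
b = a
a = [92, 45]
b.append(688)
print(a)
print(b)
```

Key concept: rebinding vs mutation: a is rebound to a new list, b still points at the original.
Step by step:
`a = [4, 2, 7]` → a = [4, 2, 7]
`b = a` → b = [4, 2, 7] (same object as a)
`a = [92, 45]` → a = [92, 45]
`b.append(688)` → b = [4, 2, 7, 688]
`print(a)` → prints [92, 45]
`print(b)` → prints [4, 2, 7, 688]

Answer:
[92, 45]
[4, 2, 7, 688]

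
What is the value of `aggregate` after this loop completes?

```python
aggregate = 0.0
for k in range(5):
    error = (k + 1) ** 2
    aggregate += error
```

Sum of squared losses 1² + 2² + ... + 5²
`aggregate` takes the values: 0.0 → 1.0 → 5.0 → 14.0 → 30.0 → 55.0

Answer: 55.0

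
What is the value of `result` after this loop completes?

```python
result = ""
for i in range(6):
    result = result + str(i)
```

Concatenate digits 0 to 5
`result` takes the values: "" → "0" → "01" → "012" → "0123" → "01234" → "012345"

Answer: "012345"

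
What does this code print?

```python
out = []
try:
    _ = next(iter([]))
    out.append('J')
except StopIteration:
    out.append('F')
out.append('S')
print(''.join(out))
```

Execution trace: 'F' (except StopIteration) → 'S' (after the try/except). Output: FS

Answer: FS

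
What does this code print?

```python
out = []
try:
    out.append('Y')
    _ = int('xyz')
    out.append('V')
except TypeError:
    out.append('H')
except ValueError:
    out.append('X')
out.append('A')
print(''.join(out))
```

Execution trace: 'Y' (try body) → 'X' (except ValueError) → 'A' (after the try/except). Output: YXA

Answer: YXA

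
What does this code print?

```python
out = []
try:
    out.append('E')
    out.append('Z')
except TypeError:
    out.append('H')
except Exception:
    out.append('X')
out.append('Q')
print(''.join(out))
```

Execution trace: 'E' (try body) → 'Z' (try body, no exception) → 'Q' (after the try/except). Output: EZQ

Answer: EZQ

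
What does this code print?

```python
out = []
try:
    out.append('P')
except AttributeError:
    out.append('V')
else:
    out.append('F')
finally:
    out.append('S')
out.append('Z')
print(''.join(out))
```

Execution trace: 'P' (try body, no exception) → 'F' (else) → 'S' (finally) → 'Z' (after the try/except). Output: PFSZ

Answer: PFSZ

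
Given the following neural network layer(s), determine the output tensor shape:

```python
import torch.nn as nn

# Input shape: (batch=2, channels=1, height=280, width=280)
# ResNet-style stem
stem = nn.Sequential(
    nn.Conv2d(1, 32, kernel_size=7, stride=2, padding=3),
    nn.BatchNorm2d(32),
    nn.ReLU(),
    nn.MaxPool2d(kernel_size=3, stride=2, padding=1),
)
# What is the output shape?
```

Input: (2, 1, 280, 280) -> after Conv2d 7x7 stride=2: (2, 32, 140, 140) -> Output: (2, 32, 70, 70)

Answer: (2, 32, 70, 70)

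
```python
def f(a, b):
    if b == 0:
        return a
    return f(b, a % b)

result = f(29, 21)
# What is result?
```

f(29, 21) -> f(21, 8) -> f(8, 5) -> f(5, 3) -> f(3, 2) -> f(2, 1) -> f(1, 0) -> 1

Answer: 1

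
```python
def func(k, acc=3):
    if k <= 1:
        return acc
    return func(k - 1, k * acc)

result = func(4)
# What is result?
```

Accumulator trace (n, acc): (4, 3) -> (3, 12) -> (2, 36) -> (1, 72) -> return 72

Answer: 72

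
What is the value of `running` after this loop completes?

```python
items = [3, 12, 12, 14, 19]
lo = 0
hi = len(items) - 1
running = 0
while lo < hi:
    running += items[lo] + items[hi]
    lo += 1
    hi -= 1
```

Sum of pairs from ends
`running` takes the values: 0 → 22 → 48

Answer: 48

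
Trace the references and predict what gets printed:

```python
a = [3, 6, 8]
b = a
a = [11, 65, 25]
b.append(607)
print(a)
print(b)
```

Key concept: rebinding vs mutation: a is rebound to a new list, b still points at the original.
Step by step:
`a = [3, 6, 8]` → a = [3, 6, 8]
`b = a` → b = [3, 6, 8] (same object as a)
`a = [11, 65, 25]` → a = [11, 65, 25]
`b.append(607)` → b = [3, 6, 8, 607]
`print(a)` → prints [11, 65, 25]
`print(b)` → prints [3, 6, 8, 607]

Answer:
[11, 65, 25]
[3, 6, 8, 607]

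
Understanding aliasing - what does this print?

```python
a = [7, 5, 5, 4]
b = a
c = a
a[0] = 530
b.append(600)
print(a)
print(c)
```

Key concept: multiple aliases.
Step by step:
`a = [7, 5, 5, 4]` → a = [7, 5, 5, 4]
`b = a` → b = [7, 5, 5, 4] (same object as a)
`c = a` → c = [7, 5, 5, 4] (same object as a, b)
`a[0] = 530` → a = [530, 5, 5, 4] (same object as b, c); b = [530, 5, 5, 4] (same object as a, c); c = [530, 5, 5, 4] (same object as a, b)
`b.append(600)` → a = [530, 5, 5, 4, 600] (same object as b, c); b = [530, 5, 5, 4, 600] (same object as a, c); c = [530, 5, 5, 4, 600] (same object as a, b)
`print(a)` → prints [530, 5, 5, 4, 600]
`print(c)` → prints [530, 5, 5, 4, 600]

Answer:
[530, 5, 5, 4, 600]
[530, 5, 5, 4, 600]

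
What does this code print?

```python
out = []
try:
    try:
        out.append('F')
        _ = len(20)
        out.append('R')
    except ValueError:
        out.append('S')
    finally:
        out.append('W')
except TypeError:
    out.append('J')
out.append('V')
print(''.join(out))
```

Execution trace: 'F' (inner try body) → 'W' (inner finally) → 'J' (outer except TypeError) → 'V' (after the try/except). Output: FWJV

Answer: FWJV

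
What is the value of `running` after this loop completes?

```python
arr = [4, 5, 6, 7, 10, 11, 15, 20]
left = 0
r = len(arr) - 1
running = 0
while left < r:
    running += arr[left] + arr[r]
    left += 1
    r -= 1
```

Sum of pairs from ends
`running` takes the values: 0 → 24 → 44 → 61 → 78

Answer: 78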